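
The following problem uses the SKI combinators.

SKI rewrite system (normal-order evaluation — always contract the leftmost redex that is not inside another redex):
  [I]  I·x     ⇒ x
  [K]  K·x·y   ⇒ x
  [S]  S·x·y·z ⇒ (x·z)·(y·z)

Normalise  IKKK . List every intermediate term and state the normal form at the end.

  start: IKKK
  step 1: KKK
  step 2: K

Answer: normal form = K  (in 2 steps)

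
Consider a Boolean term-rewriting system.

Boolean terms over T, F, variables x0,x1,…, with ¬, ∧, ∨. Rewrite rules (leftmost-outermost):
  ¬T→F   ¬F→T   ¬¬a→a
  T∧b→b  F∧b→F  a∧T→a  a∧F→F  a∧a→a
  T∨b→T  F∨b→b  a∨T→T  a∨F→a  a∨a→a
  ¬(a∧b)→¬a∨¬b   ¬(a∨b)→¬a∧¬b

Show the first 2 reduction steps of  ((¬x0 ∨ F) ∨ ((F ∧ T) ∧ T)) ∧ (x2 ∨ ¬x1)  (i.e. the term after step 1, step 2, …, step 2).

  start: ((¬x0 ∨ F) ∨ ((F ∧ T) ∧ T)) ∧ (x2 ∨ ¬x1)
  →1  (¬x0 ∨ ((F ∧ T) ∧ T)) ∧ (x2 ∨ ¬x1)
  →2  (¬x0 ∨ (F ∧ T)) ∧ (x2 ∨ ¬x1)

Answer: after 2 steps: (¬x0 ∨ (F ∧ T)) ∧ (x2 ∨ ¬x1)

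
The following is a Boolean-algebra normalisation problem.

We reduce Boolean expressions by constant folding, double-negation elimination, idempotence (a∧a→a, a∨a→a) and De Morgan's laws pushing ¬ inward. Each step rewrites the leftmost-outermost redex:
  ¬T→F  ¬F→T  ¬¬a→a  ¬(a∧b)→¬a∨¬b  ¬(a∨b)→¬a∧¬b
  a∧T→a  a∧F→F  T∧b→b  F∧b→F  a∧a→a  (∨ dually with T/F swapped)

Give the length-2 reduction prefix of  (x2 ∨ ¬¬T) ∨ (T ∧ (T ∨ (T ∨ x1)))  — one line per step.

Answer: after 2 steps: T ∨ (T ∧ (T ∨ (T ∨ x1)))

Derivation:
  start: (x2 ∨ ¬¬T) ∨ (T ∧ (T ∨ (T ∨ x1)))
  [1] (x2 ∨ T) ∨ (T ∧ (T ∨ (T ∨ x1)))
  [2] T ∨ (T ∧ (T ∨ (T ∨ x1)))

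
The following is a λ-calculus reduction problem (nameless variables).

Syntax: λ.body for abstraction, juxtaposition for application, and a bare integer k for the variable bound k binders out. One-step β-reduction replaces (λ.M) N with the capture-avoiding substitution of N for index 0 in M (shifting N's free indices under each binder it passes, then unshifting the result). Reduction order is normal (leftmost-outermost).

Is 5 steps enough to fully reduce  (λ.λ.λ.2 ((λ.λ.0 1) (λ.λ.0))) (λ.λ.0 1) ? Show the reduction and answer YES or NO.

Answer: YES — reaches normal form λ.λ.λ.0 (λ.0 (λ.λ.0)) in 3 ≤ 5 steps

Working:
  start: (λ.λ.λ.2 ((λ.λ.0 1) (λ.λ.0))) (λ.λ.0 1)
  step 1: λ.λ.(λ.λ.0 1) ((λ.λ.0 1) (λ.λ.0))
  step 2: λ.λ.λ.0 ((λ.λ.0 1) (λ.λ.0))
  step 3: λ.λ.λ.0 (λ.0 (λ.λ.0))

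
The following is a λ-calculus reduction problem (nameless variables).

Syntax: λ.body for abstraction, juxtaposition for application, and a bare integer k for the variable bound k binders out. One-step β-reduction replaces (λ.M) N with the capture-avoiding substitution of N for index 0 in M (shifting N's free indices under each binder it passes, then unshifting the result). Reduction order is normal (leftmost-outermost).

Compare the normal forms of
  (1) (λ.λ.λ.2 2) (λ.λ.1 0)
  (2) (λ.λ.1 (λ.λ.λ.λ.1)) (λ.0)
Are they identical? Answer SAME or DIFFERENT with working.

Answer: DIFFERENT — A ⇓ λ.λ.λ.λ.1 0, B ⇓ λ.λ.λ.λ.λ.1

Working:
Term A:
  start: (λ.λ.λ.2 2) (λ.λ.1 0)
  step 1: λ.λ.(λ.λ.1 0) (λ.λ.1 0)
  step 2: λ.λ.λ.(λ.λ.1 0) 0
  step 3: λ.λ.λ.λ.1 0

Term B:
  start: (λ.λ.1 (λ.λ.λ.λ.1)) (λ.0)
  step 1: λ.(λ.0) (λ.λ.λ.λ.1)
  step 2: λ.λ.λ.λ.λ.1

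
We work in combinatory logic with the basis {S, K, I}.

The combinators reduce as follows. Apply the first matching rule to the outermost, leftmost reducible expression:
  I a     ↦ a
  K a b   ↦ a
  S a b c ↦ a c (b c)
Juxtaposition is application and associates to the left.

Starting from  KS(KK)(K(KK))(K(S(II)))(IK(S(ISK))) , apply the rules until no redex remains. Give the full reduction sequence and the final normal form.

Answer: normal form = K  (in 4 steps)

Working:
  start: KS(KK)(K(KK))(K(S(II)))(IK(S(ISK)))
  step 1: S(K(KK))(K(S(II)))(IK(S(ISK)))
  step 2: K(KK)(IK(S(ISK)))(K(S(II))(IK(S(ISK))))
  step 3: KK(K(S(II))(IK(S(ISK))))
  step 4: K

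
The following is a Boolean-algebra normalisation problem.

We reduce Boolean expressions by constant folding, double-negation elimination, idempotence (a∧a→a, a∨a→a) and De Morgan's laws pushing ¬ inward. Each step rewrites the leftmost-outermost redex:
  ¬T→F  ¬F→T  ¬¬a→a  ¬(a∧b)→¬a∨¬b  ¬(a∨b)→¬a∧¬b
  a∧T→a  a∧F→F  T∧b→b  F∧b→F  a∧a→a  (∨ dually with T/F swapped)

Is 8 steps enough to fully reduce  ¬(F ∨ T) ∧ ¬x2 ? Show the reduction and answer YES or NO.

  start: ¬(F ∨ T) ∧ ¬x2
  [1] (¬F ∧ ¬T) ∧ ¬x2
  [2] (T ∧ ¬T) ∧ ¬x2
  [3] ¬T ∧ ¬x2
  [4] F ∧ ¬x2
  [5] F

Answer: YES — reaches normal form F in 5 ≤ 8 steps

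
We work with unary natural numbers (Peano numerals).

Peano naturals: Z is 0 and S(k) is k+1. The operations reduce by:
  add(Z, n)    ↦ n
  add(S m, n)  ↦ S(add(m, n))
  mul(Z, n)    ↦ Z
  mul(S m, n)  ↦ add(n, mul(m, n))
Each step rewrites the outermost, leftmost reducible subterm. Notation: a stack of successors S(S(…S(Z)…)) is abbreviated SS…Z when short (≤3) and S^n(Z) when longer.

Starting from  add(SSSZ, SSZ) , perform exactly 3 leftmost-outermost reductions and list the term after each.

Answer: after 3 steps: S(S(S(add(Z, SSZ))))

Reduction:
  start: add(SSSZ, SSZ)
  step 1: S(add(SSZ, SSZ))
  step 2: S(S(add(SZ, SSZ)))
  step 3: S(S(S(add(Z, SSZ))))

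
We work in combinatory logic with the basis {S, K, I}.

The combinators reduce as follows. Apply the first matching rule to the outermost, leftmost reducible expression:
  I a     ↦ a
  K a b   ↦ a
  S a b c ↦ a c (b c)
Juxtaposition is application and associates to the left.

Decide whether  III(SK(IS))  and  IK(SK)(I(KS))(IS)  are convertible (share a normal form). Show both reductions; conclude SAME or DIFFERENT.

Term A:
  start: III(SK(IS))
  →1  II(SK(IS))
  →2  I(SK(IS))
  →3  SK(IS)
  →4  SKS

Term B:
  start: IK(SK)(I(KS))(IS)
  →1  K(SK)(I(KS))(IS)
  →2  SK(IS)
  →3  SKS

Answer: SAME — A ⇓ SKS, B ⇓ SKS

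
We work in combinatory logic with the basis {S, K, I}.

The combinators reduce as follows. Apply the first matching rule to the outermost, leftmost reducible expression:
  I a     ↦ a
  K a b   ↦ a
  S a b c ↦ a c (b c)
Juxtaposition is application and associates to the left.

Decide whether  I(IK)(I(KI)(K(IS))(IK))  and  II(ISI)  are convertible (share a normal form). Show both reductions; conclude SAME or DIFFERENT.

Answer: DIFFERENT — A ⇓ KK, B ⇓ SI

Derivation:
Term A:
  start: I(IK)(I(KI)(K(IS))(IK))
  step 1: IK(I(KI)(K(IS))(IK))
  step 2: K(I(KI)(K(IS))(IK))
  step 3: K(KI(K(IS))(IK))
  step 4: K(I(IK))
  step 5: K(IK)
  step 6: KK

Term B:
  start: II(ISI)
  step 1: I(ISI)
  step 2: ISI
  step 3: SI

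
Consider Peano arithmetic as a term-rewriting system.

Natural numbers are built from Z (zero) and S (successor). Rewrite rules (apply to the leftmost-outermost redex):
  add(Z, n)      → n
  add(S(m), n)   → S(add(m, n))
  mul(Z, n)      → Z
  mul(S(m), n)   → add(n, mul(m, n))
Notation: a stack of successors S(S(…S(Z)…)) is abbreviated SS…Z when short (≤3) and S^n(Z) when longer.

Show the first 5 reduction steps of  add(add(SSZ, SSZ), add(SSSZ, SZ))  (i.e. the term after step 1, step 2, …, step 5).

Answer: after 5 steps: S(S(add(SSZ, add(SSSZ, SZ))))

Reduction:
  start: add(add(SSZ, SSZ), add(SSSZ, SZ))
  [1] add(S(add(SZ, SSZ)), add(SSSZ, SZ))
  [2] S(add(add(SZ, SSZ), add(SSSZ, SZ)))
  [3] S(add(S(add(Z, SSZ)), add(SSSZ, SZ)))
  [4] S(S(add(add(Z, SSZ), add(SSSZ, SZ))))
  [5] S(S(add(SSZ, add(SSSZ, SZ))))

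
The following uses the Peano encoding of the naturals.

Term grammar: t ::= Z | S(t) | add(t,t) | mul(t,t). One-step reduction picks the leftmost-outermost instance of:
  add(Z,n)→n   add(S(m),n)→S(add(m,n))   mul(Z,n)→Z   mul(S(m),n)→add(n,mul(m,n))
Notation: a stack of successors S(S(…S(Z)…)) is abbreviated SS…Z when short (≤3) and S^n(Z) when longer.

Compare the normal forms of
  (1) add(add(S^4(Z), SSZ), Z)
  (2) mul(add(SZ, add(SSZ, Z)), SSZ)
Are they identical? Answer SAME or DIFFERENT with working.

Term A:
  start: add(add(S^4(Z), SSZ), Z)
  step 1: add(S(add(SSSZ, SSZ)), Z)
  step 2: S(add(add(SSSZ, SSZ), Z))
  step 3: S(add(S(add(SSZ, SSZ)), Z))
  step 4: S(S(add(add(SSZ, SSZ), Z)))
  step 5: S(S(add(S(add(SZ, SSZ)), Z)))
  step 6: S(S(S(add(add(SZ, SSZ), Z))))
  step 7: S(S(S(add(S(add(Z, SSZ)), Z))))
  step 8: S(S(S(S(add(add(Z, SSZ), Z)))))
  step 9: S(S(S(S(add(SSZ, Z)))))
  step 10: S(S(S(S(S(add(SZ, Z))))))
  step 11: S(S(S(S(S(S(add(Z, Z)))))))
  step 12: S^6(Z)

Term B:
  start: mul(add(SZ, add(SSZ, Z)), SSZ)
  step 1: mul(S(add(Z, add(SSZ, Z))), SSZ)
  step 2: add(SSZ, mul(add(Z, add(SSZ, Z)), SSZ))
  step 3: S(add(SZ, mul(add(Z, add(SSZ, Z)), SSZ)))
  step 4: S(S(add(Z, mul(add(Z, add(SSZ, Z)), SSZ))))
  step 5: S(S(mul(add(Z, add(SSZ, Z)), SSZ)))
  step 6: S(S(mul(add(SSZ, Z), SSZ)))
  step 7: S(S(mul(S(add(SZ, Z)), SSZ)))
  step 8: S(S(add(SSZ, mul(add(SZ, Z), SSZ))))
  step 9: S(S(S(add(SZ, mul(add(SZ, Z), SSZ)))))
  step 10: S(S(S(S(add(Z, mul(add(SZ, Z), SSZ))))))
  step 11: S(S(S(S(mul(add(SZ, Z), SSZ)))))
  step 12: S(S(S(S(mul(S(add(Z, Z)), SSZ)))))
  step 13: S(S(S(S(add(SSZ, mul(add(Z, Z), SSZ))))))
  step 14: S(S(S(S(S(add(SZ, mul(add(Z, Z), SSZ)))))))
  step 15: S(S(S(S(S(S(add(Z, mul(add(Z, Z), SSZ))))))))
  step 16: S(S(S(S(S(S(mul(add(Z, Z), SSZ)))))))
  step 17: S(S(S(S(S(S(mul(Z, SSZ)))))))
  step 18: S^6(Z)

Answer: SAME — A ⇓ S^6(Z), B ⇓ S^6(Z)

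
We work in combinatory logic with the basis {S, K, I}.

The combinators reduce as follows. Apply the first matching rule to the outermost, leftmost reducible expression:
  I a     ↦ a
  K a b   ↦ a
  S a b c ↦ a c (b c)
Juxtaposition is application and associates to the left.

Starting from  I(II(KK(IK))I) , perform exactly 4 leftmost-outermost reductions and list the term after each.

  start: I(II(KK(IK))I)
  step 1: II(KK(IK))I
  step 2: I(KK(IK))I
  step 3: KK(IK)I
  step 4: KI

Answer: after 4 steps: KI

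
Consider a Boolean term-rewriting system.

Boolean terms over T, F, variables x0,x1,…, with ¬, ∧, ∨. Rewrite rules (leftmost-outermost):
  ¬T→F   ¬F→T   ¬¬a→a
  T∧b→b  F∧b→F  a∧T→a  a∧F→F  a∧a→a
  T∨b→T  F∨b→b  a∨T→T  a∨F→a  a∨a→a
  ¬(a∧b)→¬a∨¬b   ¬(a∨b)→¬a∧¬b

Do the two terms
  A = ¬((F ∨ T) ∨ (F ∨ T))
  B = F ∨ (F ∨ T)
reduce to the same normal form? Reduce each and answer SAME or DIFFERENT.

Term A:
  start: ¬((F ∨ T) ∨ (F ∨ T))
  →1  ¬(F ∨ T) ∧ ¬(F ∨ T)
  →2  ¬(F ∨ T)
  →3  ¬F ∧ ¬T
  →4  T ∧ ¬T
  →5  ¬T
  →6  F

Term B:
  start: F ∨ (F ∨ T)
  →1  F ∨ T
  →2  T

Answer: DIFFERENT — A ⇓ F, B ⇓ T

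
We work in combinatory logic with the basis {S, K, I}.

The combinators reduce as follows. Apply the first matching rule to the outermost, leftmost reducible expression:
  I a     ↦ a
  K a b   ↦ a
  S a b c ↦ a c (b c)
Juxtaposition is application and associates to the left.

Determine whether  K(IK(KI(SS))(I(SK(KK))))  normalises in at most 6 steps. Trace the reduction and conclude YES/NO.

  start: K(IK(KI(SS))(I(SK(KK))))
  [1] K(K(KI(SS))(I(SK(KK))))
  [2] K(KI(SS))
  [3] KI

Answer: YES — reaches normal form KI in 3 ≤ 6 steps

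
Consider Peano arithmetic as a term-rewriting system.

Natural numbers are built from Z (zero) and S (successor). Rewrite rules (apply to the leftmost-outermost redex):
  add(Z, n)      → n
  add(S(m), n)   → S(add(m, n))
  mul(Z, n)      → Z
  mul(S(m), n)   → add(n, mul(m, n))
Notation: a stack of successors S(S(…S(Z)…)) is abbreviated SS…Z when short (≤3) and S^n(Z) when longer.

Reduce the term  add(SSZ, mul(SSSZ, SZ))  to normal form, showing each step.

  start: add(SSZ, mul(SSSZ, SZ))
  step 1: S(add(SZ, mul(SSSZ, SZ)))
  step 2: S(S(add(Z, mul(SSSZ, SZ))))
  step 3: S(S(mul(SSSZ, SZ)))
  step 4: S(S(add(SZ, mul(SSZ, SZ))))
  step 5: S(S(S(add(Z, mul(SSZ, SZ)))))
  step 6: S(S(S(mul(SSZ, SZ))))
  step 7: S(S(S(add(SZ, mul(SZ, SZ)))))
  step 8: S(S(S(S(add(Z, mul(SZ, SZ))))))
  step 9: S(S(S(S(mul(SZ, SZ)))))
  step 10: S(S(S(S(add(SZ, mul(Z, SZ))))))
  step 11: S(S(S(S(S(add(Z, mul(Z, SZ)))))))
  step 12: S(S(S(S(S(mul(Z, SZ))))))
  step 13: S^5(Z)

Answer: normal form = S^5(Z)  (in 13 steps)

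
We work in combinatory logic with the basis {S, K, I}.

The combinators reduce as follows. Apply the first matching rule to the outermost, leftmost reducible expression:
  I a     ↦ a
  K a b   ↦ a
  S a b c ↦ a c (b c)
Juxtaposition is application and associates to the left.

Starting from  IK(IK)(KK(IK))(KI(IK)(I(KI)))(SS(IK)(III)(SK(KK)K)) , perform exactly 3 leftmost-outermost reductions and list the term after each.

  start: IK(IK)(KK(IK))(KI(IK)(I(KI)))(SS(IK)(III)(SK(KK)K))
  [1] K(IK)(KK(IK))(KI(IK)(I(KI)))(SS(IK)(III)(SK(KK)K))
  [2] IK(KI(IK)(I(KI)))(SS(IK)(III)(SK(KK)K))
  [3] K(KI(IK)(I(KI)))(SS(IK)(III)(SK(KK)K))

Answer: after 3 steps: K(KI(IK)(I(KI)))(SS(IK)(III)(SK(KK)K))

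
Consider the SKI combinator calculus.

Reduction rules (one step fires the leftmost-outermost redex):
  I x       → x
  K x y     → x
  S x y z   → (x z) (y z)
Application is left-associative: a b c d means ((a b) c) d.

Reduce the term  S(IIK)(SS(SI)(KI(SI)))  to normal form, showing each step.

  start: S(IIK)(SS(SI)(KI(SI)))
  step 1: S(IK)(SS(SI)(KI(SI)))
  step 2: SK(SS(SI)(KI(SI)))
  step 3: SK(S(KI(SI))(SI(KI(SI))))
  step 4: SK(SI(SI(KI(SI))))
  step 5: SK(SI(SII))

Answer: normal form = SK(SI(SII))  (in 5 steps)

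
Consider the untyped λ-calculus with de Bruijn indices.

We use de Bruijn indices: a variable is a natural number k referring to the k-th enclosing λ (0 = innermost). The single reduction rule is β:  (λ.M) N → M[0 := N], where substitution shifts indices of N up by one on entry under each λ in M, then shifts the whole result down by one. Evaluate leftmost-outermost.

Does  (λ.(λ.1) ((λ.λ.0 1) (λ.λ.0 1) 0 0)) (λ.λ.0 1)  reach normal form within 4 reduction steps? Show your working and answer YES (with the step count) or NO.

  start: (λ.(λ.1) ((λ.λ.0 1) (λ.λ.0 1) 0 0)) (λ.λ.0 1)
  [1] (λ.λ.λ.0 1) ((λ.λ.0 1) (λ.λ.0 1) (λ.λ.0 1) (λ.λ.0 1))
  [2] λ.λ.0 1

Answer: YES — reaches normal form λ.λ.0 1 in 2 ≤ 4 steps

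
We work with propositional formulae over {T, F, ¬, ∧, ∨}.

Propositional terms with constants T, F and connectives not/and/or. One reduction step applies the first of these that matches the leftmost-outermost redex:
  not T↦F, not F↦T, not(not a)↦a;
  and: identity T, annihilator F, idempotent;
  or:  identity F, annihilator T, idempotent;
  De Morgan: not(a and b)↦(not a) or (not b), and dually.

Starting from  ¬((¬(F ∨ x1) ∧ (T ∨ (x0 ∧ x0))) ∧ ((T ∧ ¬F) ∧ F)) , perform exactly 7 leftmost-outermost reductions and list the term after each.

  start: ¬((¬(F ∨ x1) ∧ (T ∨ (x0 ∧ x0))) ∧ ((T ∧ ¬F) ∧ F))
  →1  ¬(¬(F ∨ x1) ∧ (T ∨ (x0 ∧ x0))) ∨ ¬((T ∧ ¬F) ∧ F)
  →2  (¬¬(F ∨ x1) ∨ ¬(T ∨ (x0 ∧ x0))) ∨ ¬((T ∧ ¬F) ∧ F)
  →3  ((F ∨ x1) ∨ ¬(T ∨ (x0 ∧ x0))) ∨ ¬((T ∧ ¬F) ∧ F)
  →4  (x1 ∨ ¬(T ∨ (x0 ∧ x0))) ∨ ¬((T ∧ ¬F) ∧ F)
  →5  (x1 ∨ (¬T ∧ ¬(x0 ∧ x0))) ∨ ¬((T ∧ ¬F) ∧ F)
  →6  (x1 ∨ (F ∧ ¬(x0 ∧ x0))) ∨ ¬((T ∧ ¬F) ∧ F)
  →7  (x1 ∨ F) ∨ ¬((T ∧ ¬F) ∧ F)

Answer: after 7 steps: (x1 ∨ F) ∨ ¬((T ∧ ¬F) ∧ F)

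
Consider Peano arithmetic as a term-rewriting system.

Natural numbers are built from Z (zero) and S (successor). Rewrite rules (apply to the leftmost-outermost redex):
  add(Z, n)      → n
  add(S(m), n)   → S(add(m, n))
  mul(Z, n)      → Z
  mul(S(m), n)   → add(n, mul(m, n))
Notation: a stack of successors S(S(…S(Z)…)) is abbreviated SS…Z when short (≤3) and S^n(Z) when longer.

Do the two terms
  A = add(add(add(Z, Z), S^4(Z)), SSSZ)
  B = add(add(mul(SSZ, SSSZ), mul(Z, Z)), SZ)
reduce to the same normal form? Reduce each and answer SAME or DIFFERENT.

Term A:
  start: add(add(add(Z, Z), S^4(Z)), SSSZ)
  [1] add(add(Z, S^4(Z)), SSSZ)
  [2] add(S^4(Z), SSSZ)
  [3] S(add(SSSZ, SSSZ))
  [4] S(S(add(SSZ, SSSZ)))
  [5] S(S(S(add(SZ, SSSZ))))
  [6] S(S(S(S(add(Z, SSSZ)))))
  [7] S^7(Z)

Term B:
  start: add(add(mul(SSZ, SSSZ), mul(Z, Z)), SZ)
  [1] add(add(add(SSSZ, mul(SZ, SSSZ)), mul(Z, Z)), SZ)
  [2] add(add(S(add(SSZ, mul(SZ, SSSZ))), mul(Z, Z)), SZ)
  [3] add(S(add(add(SSZ, mul(SZ, SSSZ)), mul(Z, Z))), SZ)
  [4] S(add(add(add(SSZ, mul(SZ, SSSZ)), mul(Z, Z)), SZ))
  [5] S(add(add(S(add(SZ, mul(SZ, SSSZ))), mul(Z, Z)), SZ))
  [6] S(add(S(add(add(SZ, mul(SZ, SSSZ)), mul(Z, Z))), SZ))
  [7] S(S(add(add(add(SZ, mul(SZ, SSSZ)), mul(Z, Z)), SZ)))
  [8] S(S(add(add(S(add(Z, mul(SZ, SSSZ))), mul(Z, Z)), SZ)))
  [9] S(S(add(S(add(add(Z, mul(SZ, SSSZ)), mul(Z, Z))), SZ)))
  [10] S(S(S(add(add(add(Z, mul(SZ, SSSZ)), mul(Z, Z)), SZ))))
  [11] S(S(S(add(add(mul(SZ, SSSZ), mul(Z, Z)), SZ))))
  [12] S(S(S(add(add(add(SSSZ, mul(Z, SSSZ)), mul(Z, Z)), SZ))))
  [13] S(S(S(add(add(S(add(SSZ, mul(Z, SSSZ))), mul(Z, Z)), SZ))))
  [14] S(S(S(add(S(add(add(SSZ, mul(Z, SSSZ)), mul(Z, Z))), SZ))))
  [15] S(S(S(S(add(add(add(SSZ, mul(Z, SSSZ)), mul(Z, Z)), SZ)))))
  [16] S(S(S(S(add(add(S(add(SZ, mul(Z, SSSZ))), mul(Z, Z)), SZ)))))
  [17] S(S(S(S(add(S(add(add(SZ, mul(Z, SSSZ)), mul(Z, Z))), SZ)))))
  [18] S(S(S(S(S(add(add(add(SZ, mul(Z, SSSZ)), mul(Z, Z)), SZ))))))
  [19] S(S(S(S(S(add(add(S(add(Z, mul(Z, SSSZ))), mul(Z, Z)), SZ))))))
  [20] S(S(S(S(S(add(S(add(add(Z, mul(Z, SSSZ)), mul(Z, Z))), SZ))))))
  [21] S(S(S(S(S(S(add(add(add(Z, mul(Z, SSSZ)), mul(Z, Z)), SZ)))))))
  [22] S(S(S(S(S(S(add(add(mul(Z, SSSZ), mul(Z, Z)), SZ)))))))
  [23] S(S(S(S(S(S(add(add(Z, mul(Z, Z)), SZ)))))))
  [24] S(S(S(S(S(S(add(mul(Z, Z), SZ)))))))
  [25] S(S(S(S(S(S(add(Z, SZ)))))))
  [26] S^7(Z)

Answer: SAME — A ⇓ S^7(Z), B ⇓ S^7(Z)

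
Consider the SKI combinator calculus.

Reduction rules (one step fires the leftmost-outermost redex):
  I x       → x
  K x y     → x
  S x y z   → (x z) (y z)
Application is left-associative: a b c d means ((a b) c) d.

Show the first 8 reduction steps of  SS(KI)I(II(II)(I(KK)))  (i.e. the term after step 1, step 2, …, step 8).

Answer: after 8 steps: KK(KII(II(II)(I(KK))))

Derivation:
  start: SS(KI)I(II(II)(I(KK)))
  →1  SI(KII)(II(II)(I(KK)))
  →2  I(II(II)(I(KK)))(KII(II(II)(I(KK))))
  →3  II(II)(I(KK))(KII(II(II)(I(KK))))
  →4  I(II)(I(KK))(KII(II(II)(I(KK))))
  →5  II(I(KK))(KII(II(II)(I(KK))))
  →6  I(I(KK))(KII(II(II)(I(KK))))
  →7  I(KK)(KII(II(II)(I(KK))))
  →8  KK(KII(II(II)(I(KK))))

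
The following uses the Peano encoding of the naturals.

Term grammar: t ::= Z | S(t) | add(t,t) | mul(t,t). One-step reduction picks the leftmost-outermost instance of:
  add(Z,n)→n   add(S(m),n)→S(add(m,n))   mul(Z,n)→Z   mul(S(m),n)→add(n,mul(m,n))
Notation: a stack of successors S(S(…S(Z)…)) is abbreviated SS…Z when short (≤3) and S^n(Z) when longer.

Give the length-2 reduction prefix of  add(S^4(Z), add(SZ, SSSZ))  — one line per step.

Answer: after 2 steps: S(S(add(SSZ, add(SZ, SSSZ))))

Reduction:
  start: add(S^4(Z), add(SZ, SSSZ))
  [1] S(add(SSSZ, add(SZ, SSSZ)))
  [2] S(S(add(SSZ, add(SZ, SSSZ))))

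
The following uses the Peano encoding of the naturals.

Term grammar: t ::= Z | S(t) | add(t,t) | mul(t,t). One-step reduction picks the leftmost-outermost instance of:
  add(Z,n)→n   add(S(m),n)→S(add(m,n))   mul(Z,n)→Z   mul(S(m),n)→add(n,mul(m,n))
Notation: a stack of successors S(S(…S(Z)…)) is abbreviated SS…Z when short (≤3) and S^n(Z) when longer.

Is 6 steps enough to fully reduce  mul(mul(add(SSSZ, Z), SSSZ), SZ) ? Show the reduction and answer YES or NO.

Answer: NO — after 6 steps the term is S(mul(add(SSZ, mul(add(SSZ, Z), SSSZ)), SZ)), not yet normal

Derivation:
  start: mul(mul(add(SSSZ, Z), SSSZ), SZ)
  step 1: mul(mul(S(add(SSZ, Z)), SSSZ), SZ)
  step 2: mul(add(SSSZ, mul(add(SSZ, Z), SSSZ)), SZ)
  step 3: mul(S(add(SSZ, mul(add(SSZ, Z), SSSZ))), SZ)
  step 4: add(SZ, mul(add(SSZ, mul(add(SSZ, Z), SSSZ)), SZ))
  step 5: S(add(Z, mul(add(SSZ, mul(add(SSZ, Z), SSSZ)), SZ)))
  step 6: S(mul(add(SSZ, mul(add(SSZ, Z), SSSZ)), SZ))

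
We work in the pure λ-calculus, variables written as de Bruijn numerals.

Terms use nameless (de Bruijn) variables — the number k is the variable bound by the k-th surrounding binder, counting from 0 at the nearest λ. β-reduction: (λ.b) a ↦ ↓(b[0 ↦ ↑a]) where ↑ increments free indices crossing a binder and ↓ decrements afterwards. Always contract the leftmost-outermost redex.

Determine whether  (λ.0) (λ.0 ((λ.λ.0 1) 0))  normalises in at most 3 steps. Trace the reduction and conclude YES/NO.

Answer: YES — reaches normal form λ.0 (λ.0 1) in 2 ≤ 3 steps

Reduction:
  start: (λ.0) (λ.0 ((λ.λ.0 1) 0))
  [1] λ.0 ((λ.λ.0 1) 0)
  [2] λ.0 (λ.0 1)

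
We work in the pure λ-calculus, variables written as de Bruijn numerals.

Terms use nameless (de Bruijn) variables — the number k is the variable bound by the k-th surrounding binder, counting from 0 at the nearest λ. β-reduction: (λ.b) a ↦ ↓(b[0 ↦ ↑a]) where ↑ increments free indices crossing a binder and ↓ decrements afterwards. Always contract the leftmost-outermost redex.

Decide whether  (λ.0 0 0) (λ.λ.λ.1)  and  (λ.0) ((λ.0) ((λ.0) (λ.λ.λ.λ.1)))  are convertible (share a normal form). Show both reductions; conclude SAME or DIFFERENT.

Term A:
  start: (λ.0 0 0) (λ.λ.λ.1)
  →1  (λ.λ.λ.1) (λ.λ.λ.1) (λ.λ.λ.1)
  →2  (λ.λ.1) (λ.λ.λ.1)
  →3  λ.λ.λ.λ.1

Term B:
  start: (λ.0) ((λ.0) ((λ.0) (λ.λ.λ.λ.1)))
  →1  (λ.0) ((λ.0) (λ.λ.λ.λ.1))
  →2  (λ.0) (λ.λ.λ.λ.1)
  →3  λ.λ.λ.λ.1

Answer: SAME — A ⇓ λ.λ.λ.λ.1, B ⇓ λ.λ.λ.λ.1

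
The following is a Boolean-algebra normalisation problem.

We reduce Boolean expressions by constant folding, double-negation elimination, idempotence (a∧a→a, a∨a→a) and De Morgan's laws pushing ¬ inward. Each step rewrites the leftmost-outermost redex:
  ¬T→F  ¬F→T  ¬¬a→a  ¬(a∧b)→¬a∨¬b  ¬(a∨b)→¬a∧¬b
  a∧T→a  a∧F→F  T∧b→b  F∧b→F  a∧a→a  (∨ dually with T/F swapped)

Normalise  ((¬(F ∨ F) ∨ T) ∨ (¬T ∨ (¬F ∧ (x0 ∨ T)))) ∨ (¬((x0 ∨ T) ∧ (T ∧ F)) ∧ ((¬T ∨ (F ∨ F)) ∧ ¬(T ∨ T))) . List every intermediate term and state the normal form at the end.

Answer: normal form = T  (in 3 steps)

Reduction:
  start: ((¬(F ∨ F) ∨ T) ∨ (¬T ∨ (¬F ∧ (x0 ∨ T)))) ∨ (¬((x0 ∨ T) ∧ (T ∧ F)) ∧ ((¬T ∨ (F ∨ F)) ∧ ¬(T ∨ T)))
  step 1: (T ∨ (¬T ∨ (¬F ∧ (x0 ∨ T)))) ∨ (¬((x0 ∨ T) ∧ (T ∧ F)) ∧ ((¬T ∨ (F ∨ F)) ∧ ¬(T ∨ T)))
  step 2: T ∨ (¬((x0 ∨ T) ∧ (T ∧ F)) ∧ ((¬T ∨ (F ∨ F)) ∧ ¬(T ∨ T)))
  step 3: T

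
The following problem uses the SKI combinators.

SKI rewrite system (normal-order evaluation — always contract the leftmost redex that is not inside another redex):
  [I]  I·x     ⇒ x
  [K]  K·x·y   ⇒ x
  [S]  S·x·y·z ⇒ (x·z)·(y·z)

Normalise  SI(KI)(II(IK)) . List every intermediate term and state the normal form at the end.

  start: SI(KI)(II(IK))
  [1] I(II(IK))(KI(II(IK)))
  [2] II(IK)(KI(II(IK)))
  [3] I(IK)(KI(II(IK)))
  [4] IK(KI(II(IK)))
  [5] K(KI(II(IK)))
  [6] KI

Answer: normal form = KI  (in 6 steps)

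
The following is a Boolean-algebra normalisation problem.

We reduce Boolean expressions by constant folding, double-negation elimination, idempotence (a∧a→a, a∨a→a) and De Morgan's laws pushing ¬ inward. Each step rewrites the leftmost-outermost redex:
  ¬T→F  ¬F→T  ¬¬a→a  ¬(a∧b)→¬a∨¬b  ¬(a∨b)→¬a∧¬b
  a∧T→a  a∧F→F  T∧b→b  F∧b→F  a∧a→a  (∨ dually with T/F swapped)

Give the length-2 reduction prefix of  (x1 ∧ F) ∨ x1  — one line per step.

Answer: after 2 steps: x1

Reduction:
  start: (x1 ∧ F) ∨ x1
  [1] F ∨ x1
  [2] x1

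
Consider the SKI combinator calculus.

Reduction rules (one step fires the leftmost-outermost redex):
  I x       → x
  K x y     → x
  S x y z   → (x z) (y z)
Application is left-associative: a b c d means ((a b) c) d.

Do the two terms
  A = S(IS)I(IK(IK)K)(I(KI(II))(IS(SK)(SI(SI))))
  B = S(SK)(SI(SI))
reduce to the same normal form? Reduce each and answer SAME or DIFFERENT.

Answer: SAME — A ⇓ S(SK)(SI(SI)), B ⇓ S(SK)(SI(SI))

Derivation:
Term A:
  start: S(IS)I(IK(IK)K)(I(KI(II))(IS(SK)(SI(SI))))
  [1] IS(IK(IK)K)(I(IK(IK)K))(I(KI(II))(IS(SK)(SI(SI))))
  [2] S(IK(IK)K)(I(IK(IK)K))(I(KI(II))(IS(SK)(SI(SI))))
  [3] IK(IK)K(I(KI(II))(IS(SK)(SI(SI))))(I(IK(IK)K)(I(KI(II))(IS(SK)(SI(SI)))))
  [4] K(IK)K(I(KI(II))(IS(SK)(SI(SI))))(I(IK(IK)K)(I(KI(II))(IS(SK)(SI(SI)))))
  [5] IK(I(KI(II))(IS(SK)(SI(SI))))(I(IK(IK)K)(I(KI(II))(IS(SK)(SI(SI)))))
  [6] K(I(KI(II))(IS(SK)(SI(SI))))(I(IK(IK)K)(I(KI(II))(IS(SK)(SI(SI)))))
  [7] I(KI(II))(IS(SK)(SI(SI)))
  [8] KI(II)(IS(SK)(SI(SI)))
  [9] I(IS(SK)(SI(SI)))
  [10] IS(SK)(SI(SI))
  [11] S(SK)(SI(SI))

Term B:
  start: S(SK)(SI(SI))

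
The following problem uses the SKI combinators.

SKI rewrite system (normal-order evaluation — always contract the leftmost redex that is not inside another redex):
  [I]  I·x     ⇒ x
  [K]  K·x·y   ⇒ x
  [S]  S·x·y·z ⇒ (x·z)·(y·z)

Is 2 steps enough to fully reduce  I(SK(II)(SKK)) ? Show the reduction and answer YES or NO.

Answer: NO — after 2 steps the term is K(SKK)(II(SKK)), not yet normal

Reduction:
  start: I(SK(II)(SKK))
  [1] SK(II)(SKK)
  [2] K(SKK)(II(SKK))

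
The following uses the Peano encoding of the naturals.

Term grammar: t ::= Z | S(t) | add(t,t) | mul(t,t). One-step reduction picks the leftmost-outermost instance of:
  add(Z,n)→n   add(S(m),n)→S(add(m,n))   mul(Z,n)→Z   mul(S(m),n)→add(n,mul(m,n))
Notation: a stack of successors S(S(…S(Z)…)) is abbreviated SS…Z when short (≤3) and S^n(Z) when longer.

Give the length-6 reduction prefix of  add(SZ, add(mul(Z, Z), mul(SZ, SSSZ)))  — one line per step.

Answer: after 6 steps: S(S(add(SSZ, mul(Z, SSSZ))))

Reduction:
  start: add(SZ, add(mul(Z, Z), mul(SZ, SSSZ)))
  →1  S(add(Z, add(mul(Z, Z), mul(SZ, SSSZ))))
  →2  S(add(mul(Z, Z), mul(SZ, SSSZ)))
  →3  S(add(Z, mul(SZ, SSSZ)))
  →4  S(mul(SZ, SSSZ))
  →5  S(add(SSSZ, mul(Z, SSSZ)))
  →6  S(S(add(SSZ, mul(Z, SSSZ))))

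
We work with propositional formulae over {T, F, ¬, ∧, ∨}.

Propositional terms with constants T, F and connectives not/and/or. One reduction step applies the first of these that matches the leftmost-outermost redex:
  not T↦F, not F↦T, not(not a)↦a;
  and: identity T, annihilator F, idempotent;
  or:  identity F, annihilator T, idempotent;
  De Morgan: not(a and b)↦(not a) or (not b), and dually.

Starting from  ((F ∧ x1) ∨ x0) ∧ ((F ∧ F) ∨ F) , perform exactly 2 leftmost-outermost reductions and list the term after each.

  start: ((F ∧ x1) ∨ x0) ∧ ((F ∧ F) ∨ F)
  [1] (F ∨ x0) ∧ ((F ∧ F) ∨ F)
  [2] x0 ∧ ((F ∧ F) ∨ F)

Answer: after 2 steps: x0 ∧ ((F ∧ F) ∨ F)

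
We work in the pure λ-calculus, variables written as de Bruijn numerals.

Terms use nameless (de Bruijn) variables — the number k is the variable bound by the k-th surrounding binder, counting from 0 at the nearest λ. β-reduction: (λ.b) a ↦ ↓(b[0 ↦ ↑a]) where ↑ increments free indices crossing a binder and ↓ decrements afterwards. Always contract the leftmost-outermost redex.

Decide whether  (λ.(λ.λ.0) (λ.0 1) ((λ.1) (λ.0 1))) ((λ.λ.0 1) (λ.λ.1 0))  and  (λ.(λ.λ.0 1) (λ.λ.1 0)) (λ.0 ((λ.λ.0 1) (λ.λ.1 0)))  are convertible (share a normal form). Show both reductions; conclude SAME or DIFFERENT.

Answer: SAME — A ⇓ λ.0 (λ.λ.1 0), B ⇓ λ.0 (λ.λ.1 0)

Working:
Term A:
  start: (λ.(λ.λ.0) (λ.0 1) ((λ.1) (λ.0 1))) ((λ.λ.0 1) (λ.λ.1 0))
  step 1: (λ.λ.0) (λ.0 ((λ.λ.0 1) (λ.λ.1 0))) ((λ.(λ.λ.0 1) (λ.λ.1 0)) (λ.0 ((λ.λ.0 1) (λ.λ.1 0))))
  step 2: (λ.0) ((λ.(λ.λ.0 1) (λ.λ.1 0)) (λ.0 ((λ.λ.0 1) (λ.λ.1 0))))
  step 3: (λ.(λ.λ.0 1) (λ.λ.1 0)) (λ.0 ((λ.λ.0 1) (λ.λ.1 0)))
  step 4: (λ.λ.0 1) (λ.λ.1 0)
  step 5: λ.0 (λ.λ.1 0)

Term B:
  start: (λ.(λ.λ.0 1) (λ.λ.1 0)) (λ.0 ((λ.λ.0 1) (λ.λ.1 0)))
  step 1: (λ.λ.0 1) (λ.λ.1 0)
  step 2: λ.0 (λ.λ.1 0)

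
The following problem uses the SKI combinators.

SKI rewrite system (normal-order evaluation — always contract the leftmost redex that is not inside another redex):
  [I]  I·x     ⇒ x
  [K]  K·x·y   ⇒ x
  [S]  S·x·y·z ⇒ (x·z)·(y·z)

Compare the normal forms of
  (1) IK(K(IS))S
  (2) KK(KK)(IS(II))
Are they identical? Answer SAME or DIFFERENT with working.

Term A:
  start: IK(K(IS))S
  [1] K(K(IS))S
  [2] K(IS)
  [3] KS

Term B:
  start: KK(KK)(IS(II))
  [1] K(IS(II))
  [2] K(S(II))
  [3] K(SI)

Answer: DIFFERENT — A ⇓ KS, B ⇓ K(SI)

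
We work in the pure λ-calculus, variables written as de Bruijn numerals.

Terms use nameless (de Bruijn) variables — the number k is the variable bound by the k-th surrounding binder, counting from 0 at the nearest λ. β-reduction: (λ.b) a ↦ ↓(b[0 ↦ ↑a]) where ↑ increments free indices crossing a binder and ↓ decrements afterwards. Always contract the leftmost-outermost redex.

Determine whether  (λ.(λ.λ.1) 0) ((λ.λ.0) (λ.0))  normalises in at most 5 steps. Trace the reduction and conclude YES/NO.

Answer: YES — reaches normal form λ.λ.0 in 3 ≤ 5 steps

Derivation:
  start: (λ.(λ.λ.1) 0) ((λ.λ.0) (λ.0))
  [1] (λ.λ.1) ((λ.λ.0) (λ.0))
  [2] λ.(λ.λ.0) (λ.0)
  [3] λ.λ.0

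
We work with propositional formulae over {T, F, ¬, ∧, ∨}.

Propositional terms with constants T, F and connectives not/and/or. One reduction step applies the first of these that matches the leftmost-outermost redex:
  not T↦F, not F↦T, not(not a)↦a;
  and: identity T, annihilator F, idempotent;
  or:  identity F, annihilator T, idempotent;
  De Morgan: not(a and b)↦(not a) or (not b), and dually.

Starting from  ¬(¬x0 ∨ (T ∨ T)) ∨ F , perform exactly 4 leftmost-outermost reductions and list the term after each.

  start: ¬(¬x0 ∨ (T ∨ T)) ∨ F
  step 1: ¬(¬x0 ∨ (T ∨ T))
  step 2: ¬¬x0 ∧ ¬(T ∨ T)
  step 3: x0 ∧ ¬(T ∨ T)
  step 4: x0 ∧ (¬T ∧ ¬T)

Answer: after 4 steps: x0 ∧ (¬T ∧ ¬T)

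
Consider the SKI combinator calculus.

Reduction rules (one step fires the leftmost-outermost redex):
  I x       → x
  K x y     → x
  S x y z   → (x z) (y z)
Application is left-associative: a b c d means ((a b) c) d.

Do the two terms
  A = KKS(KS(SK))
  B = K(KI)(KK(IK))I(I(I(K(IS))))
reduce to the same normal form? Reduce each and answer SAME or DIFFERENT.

Answer: SAME — A ⇓ KS, B ⇓ KS

Reduction:
Term A:
  start: KKS(KS(SK))
  →1  K(KS(SK))
  →2  KS

Term B:
  start: K(KI)(KK(IK))I(I(I(K(IS))))
  →1  KII(I(I(K(IS))))
  →2  I(I(I(K(IS))))
  →3  I(I(K(IS)))
  →4  I(K(IS))
  →5  K(IS)
  →6  KS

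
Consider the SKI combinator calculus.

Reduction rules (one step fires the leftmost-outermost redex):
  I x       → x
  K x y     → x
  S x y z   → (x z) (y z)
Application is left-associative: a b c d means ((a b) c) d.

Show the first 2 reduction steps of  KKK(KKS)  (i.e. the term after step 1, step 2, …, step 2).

Answer: after 2 steps: KK

Derivation:
  start: KKK(KKS)
  step 1: K(KKS)
  step 2: KK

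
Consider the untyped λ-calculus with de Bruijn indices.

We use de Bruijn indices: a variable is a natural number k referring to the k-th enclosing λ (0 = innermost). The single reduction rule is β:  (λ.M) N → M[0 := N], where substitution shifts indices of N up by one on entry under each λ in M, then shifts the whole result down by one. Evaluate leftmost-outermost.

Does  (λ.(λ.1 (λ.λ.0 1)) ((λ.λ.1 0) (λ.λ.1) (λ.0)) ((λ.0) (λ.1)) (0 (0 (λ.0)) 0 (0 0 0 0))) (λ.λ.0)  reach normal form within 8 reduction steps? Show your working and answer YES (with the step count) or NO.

Answer: YES — reaches normal form λ.λ.0 in 6 ≤ 8 steps

Reduction:
  start: (λ.(λ.1 (λ.λ.0 1)) ((λ.λ.1 0) (λ.λ.1) (λ.0)) ((λ.0) (λ.1)) (0 (0 (λ.0)) 0 (0 0 0 0))) (λ.λ.0)
  step 1: (λ.(λ.λ.0) (λ.λ.0 1)) ((λ.λ.1 0) (λ.λ.1) (λ.0)) ((λ.0) (λ.λ.λ.0)) ((λ.λ.0) ((λ.λ.0) (λ.0)) (λ.λ.0) ((λ.λ.0) (λ.λ.0) (λ.λ.0) (λ.λ.0)))
  step 2: (λ.λ.0) (λ.λ.0 1) ((λ.0) (λ.λ.λ.0)) ((λ.λ.0) ((λ.λ.0) (λ.0)) (λ.λ.0) ((λ.λ.0) (λ.λ.0) (λ.λ.0) (λ.λ.0)))
  step 3: (λ.0) ((λ.0) (λ.λ.λ.0)) ((λ.λ.0) ((λ.λ.0) (λ.0)) (λ.λ.0) ((λ.λ.0) (λ.λ.0) (λ.λ.0) (λ.λ.0)))
  step 4: (λ.0) (λ.λ.λ.0) ((λ.λ.0) ((λ.λ.0) (λ.0)) (λ.λ.0) ((λ.λ.0) (λ.λ.0) (λ.λ.0) (λ.λ.0)))
  step 5: (λ.λ.λ.0) ((λ.λ.0) ((λ.λ.0) (λ.0)) (λ.λ.0) ((λ.λ.0) (λ.λ.0) (λ.λ.0) (λ.λ.0)))
  step 6: λ.λ.0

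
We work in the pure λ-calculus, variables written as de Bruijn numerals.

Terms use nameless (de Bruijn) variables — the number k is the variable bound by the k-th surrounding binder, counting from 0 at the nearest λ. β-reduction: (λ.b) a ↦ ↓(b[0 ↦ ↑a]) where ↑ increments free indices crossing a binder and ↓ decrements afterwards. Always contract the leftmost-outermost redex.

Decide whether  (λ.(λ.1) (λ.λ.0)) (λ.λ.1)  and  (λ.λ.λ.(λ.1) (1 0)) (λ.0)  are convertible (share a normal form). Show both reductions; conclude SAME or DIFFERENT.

Answer: DIFFERENT — A ⇓ λ.λ.1, B ⇓ λ.λ.0

Reduction:
Term A:
  start: (λ.(λ.1) (λ.λ.0)) (λ.λ.1)
  [1] (λ.λ.λ.1) (λ.λ.0)
  [2] λ.λ.1

Term B:
  start: (λ.λ.λ.(λ.1) (1 0)) (λ.0)
  [1] λ.λ.(λ.1) (1 0)
  [2] λ.λ.0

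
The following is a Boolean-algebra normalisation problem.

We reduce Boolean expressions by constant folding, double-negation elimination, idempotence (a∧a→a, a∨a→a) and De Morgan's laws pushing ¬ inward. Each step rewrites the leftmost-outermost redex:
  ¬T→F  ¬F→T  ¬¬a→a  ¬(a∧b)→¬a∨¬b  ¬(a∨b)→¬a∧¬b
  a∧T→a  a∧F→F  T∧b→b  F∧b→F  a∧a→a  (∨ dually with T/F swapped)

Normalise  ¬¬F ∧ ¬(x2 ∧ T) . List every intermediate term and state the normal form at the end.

Answer: normal form = F  (in 2 steps)

Derivation:
  start: ¬¬F ∧ ¬(x2 ∧ T)
  [1] F ∧ ¬(x2 ∧ T)
  [2] F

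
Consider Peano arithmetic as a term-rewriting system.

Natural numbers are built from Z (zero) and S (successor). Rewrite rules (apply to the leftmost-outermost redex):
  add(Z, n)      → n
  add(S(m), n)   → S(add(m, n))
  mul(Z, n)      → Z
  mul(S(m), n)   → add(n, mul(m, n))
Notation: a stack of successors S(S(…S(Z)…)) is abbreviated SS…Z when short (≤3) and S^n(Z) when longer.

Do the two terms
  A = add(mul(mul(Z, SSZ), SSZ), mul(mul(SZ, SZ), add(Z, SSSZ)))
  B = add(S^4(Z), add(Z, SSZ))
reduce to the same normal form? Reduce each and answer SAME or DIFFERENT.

Answer: DIFFERENT — A ⇓ SSSZ, B ⇓ S^6(Z)

Derivation:
Term A:
  start: add(mul(mul(Z, SSZ), SSZ), mul(mul(SZ, SZ), add(Z, SSSZ)))
  →1  add(mul(Z, SSZ), mul(mul(SZ, SZ), add(Z, SSSZ)))
  →2  add(Z, mul(mul(SZ, SZ), add(Z, SSSZ)))
  →3  mul(mul(SZ, SZ), add(Z, SSSZ))
  →4  mul(add(SZ, mul(Z, SZ)), add(Z, SSSZ))
  →5  mul(S(add(Z, mul(Z, SZ))), add(Z, SSSZ))
  →6  add(add(Z, SSSZ), mul(add(Z, mul(Z, SZ)), add(Z, SSSZ)))
  →7  add(SSSZ, mul(add(Z, mul(Z, SZ)), add(Z, SSSZ)))
  →8  S(add(SSZ, mul(add(Z, mul(Z, SZ)), add(Z, SSSZ))))
  →9  S(S(add(SZ, mul(add(Z, mul(Z, SZ)), add(Z, SSSZ)))))
  →10  S(S(S(add(Z, mul(add(Z, mul(Z, SZ)), add(Z, SSSZ))))))
  →11  S(S(S(mul(add(Z, mul(Z, SZ)), add(Z, SSSZ)))))
  →12  S(S(S(mul(mul(Z, SZ), add(Z, SSSZ)))))
  →13  S(S(S(mul(Z, add(Z, SSSZ)))))
  →14  SSSZ

Term B:
  start: add(S^4(Z), add(Z, SSZ))
  →1  S(add(SSSZ, add(Z, SSZ)))
  →2  S(S(add(SSZ, add(Z, SSZ))))
  →3  S(S(S(add(SZ, add(Z, SSZ)))))
  →4  S(S(S(S(add(Z, add(Z, SSZ))))))
  →5  S(S(S(S(add(Z, SSZ)))))
  →6  S^6(Z)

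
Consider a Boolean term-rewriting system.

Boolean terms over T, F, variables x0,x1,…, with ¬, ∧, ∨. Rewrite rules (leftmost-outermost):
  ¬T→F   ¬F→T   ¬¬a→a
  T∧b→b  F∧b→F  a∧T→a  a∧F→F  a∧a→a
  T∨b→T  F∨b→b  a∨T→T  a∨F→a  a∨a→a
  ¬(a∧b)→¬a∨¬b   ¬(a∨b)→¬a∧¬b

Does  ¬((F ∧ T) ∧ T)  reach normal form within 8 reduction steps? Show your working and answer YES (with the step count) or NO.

  start: ¬((F ∧ T) ∧ T)
  [1] ¬(F ∧ T) ∨ ¬T
  [2] (¬F ∨ ¬T) ∨ ¬T
  [3] (T ∨ ¬T) ∨ ¬T
  [4] T ∨ ¬T
  [5] T

Answer: YES — reaches normal form T in 5 ≤ 8 steps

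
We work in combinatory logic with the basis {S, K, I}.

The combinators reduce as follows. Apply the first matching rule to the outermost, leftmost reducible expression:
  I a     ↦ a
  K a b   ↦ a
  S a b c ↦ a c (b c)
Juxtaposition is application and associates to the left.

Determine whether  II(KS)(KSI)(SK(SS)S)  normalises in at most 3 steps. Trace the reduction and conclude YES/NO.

  start: II(KS)(KSI)(SK(SS)S)
  →1  I(KS)(KSI)(SK(SS)S)
  →2  KS(KSI)(SK(SS)S)
  →3  S(SK(SS)S)

Answer: NO — after 3 steps the term is S(SK(SS)S), not yet normal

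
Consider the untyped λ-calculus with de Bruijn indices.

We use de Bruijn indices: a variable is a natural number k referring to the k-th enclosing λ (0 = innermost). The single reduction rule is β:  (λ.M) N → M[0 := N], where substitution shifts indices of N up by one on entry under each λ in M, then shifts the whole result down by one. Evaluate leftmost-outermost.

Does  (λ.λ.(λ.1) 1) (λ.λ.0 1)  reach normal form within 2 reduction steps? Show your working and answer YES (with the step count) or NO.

Answer: YES — reaches normal form λ.0 in 2 ≤ 2 steps

Working:
  start: (λ.λ.(λ.1) 1) (λ.λ.0 1)
  step 1: λ.(λ.1) (λ.λ.0 1)
  step 2: λ.0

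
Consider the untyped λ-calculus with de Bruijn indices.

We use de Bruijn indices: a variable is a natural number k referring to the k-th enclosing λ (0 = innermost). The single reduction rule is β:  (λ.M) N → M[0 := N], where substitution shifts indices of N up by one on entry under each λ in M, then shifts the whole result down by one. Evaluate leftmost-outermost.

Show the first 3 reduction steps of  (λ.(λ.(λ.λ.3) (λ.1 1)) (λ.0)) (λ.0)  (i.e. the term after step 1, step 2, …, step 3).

  start: (λ.(λ.(λ.λ.3) (λ.1 1)) (λ.0)) (λ.0)
  [1] (λ.(λ.λ.λ.0) (λ.1 1)) (λ.0)
  [2] (λ.λ.λ.0) (λ.(λ.0) (λ.0))
  [3] λ.λ.0

Answer: after 3 steps: λ.λ.0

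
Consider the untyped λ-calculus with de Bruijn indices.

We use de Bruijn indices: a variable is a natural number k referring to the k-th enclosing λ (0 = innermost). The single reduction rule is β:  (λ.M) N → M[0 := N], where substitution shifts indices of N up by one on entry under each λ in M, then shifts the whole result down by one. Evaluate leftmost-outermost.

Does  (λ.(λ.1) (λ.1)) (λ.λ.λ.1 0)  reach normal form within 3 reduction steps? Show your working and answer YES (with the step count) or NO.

  start: (λ.(λ.1) (λ.1)) (λ.λ.λ.1 0)
  [1] (λ.λ.λ.λ.1 0) (λ.λ.λ.λ.1 0)
  [2] λ.λ.λ.1 0

Answer: YES — reaches normal form λ.λ.λ.1 0 in 2 ≤ 3 steps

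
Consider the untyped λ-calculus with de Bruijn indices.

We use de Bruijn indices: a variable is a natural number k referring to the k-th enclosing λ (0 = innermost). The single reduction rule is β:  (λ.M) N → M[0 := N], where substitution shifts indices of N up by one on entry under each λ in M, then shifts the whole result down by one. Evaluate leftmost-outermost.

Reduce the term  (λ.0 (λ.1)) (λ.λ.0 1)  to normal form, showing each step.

Answer: normal form = λ.0 (λ.λ.λ.0 1)  (in 2 steps)

Derivation:
  start: (λ.0 (λ.1)) (λ.λ.0 1)
  step 1: (λ.λ.0 1) (λ.λ.λ.0 1)
  step 2: λ.0 (λ.λ.λ.0 1)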